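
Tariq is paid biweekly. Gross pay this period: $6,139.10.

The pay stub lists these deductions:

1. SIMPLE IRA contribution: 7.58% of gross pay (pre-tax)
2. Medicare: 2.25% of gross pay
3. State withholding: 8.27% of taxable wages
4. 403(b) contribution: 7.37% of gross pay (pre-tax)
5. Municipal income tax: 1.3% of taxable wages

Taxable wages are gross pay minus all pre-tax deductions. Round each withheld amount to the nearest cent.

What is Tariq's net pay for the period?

$4,583.50

SIMPLE IRA contribution: $6,139.10 × 0.0758 = $465.34
403(b) contribution: $6,139.10 × 0.0737 = $452.45
Pre-tax total = $465.34 + $452.45 = $917.79
Taxable wages = $6,139.10 − $917.79 = $5,221.31
Municipal income tax: $5,221.31 × 0.013 = $67.88
State withholding: $5,221.31 × 0.0827 = $431.80
Medicare: $6,139.10 × 0.0225 = $138.13
Total deductions = $465.34 + $452.45 + $67.88 + $431.80 + $138.13 = $1,555.60
Net pay = $6,139.10 − $1,555.60 = $4,583.50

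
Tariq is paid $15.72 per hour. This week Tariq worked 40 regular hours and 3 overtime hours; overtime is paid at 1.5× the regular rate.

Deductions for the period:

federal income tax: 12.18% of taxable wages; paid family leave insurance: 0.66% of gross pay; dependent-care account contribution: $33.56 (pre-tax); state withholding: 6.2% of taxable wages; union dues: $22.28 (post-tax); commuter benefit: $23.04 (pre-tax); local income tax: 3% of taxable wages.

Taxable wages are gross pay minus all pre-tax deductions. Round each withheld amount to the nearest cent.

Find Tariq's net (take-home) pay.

$478.58

Regular pay: 40 × $15.72 = $628.80
Overtime pay: 3 × $15.72 × 1.5 = $70.74
Gross pay = $628.80 + $70.74 = $699.54
Commuter benefit: $23.04
Dependent-care account contribution: $33.56
Pre-tax total = $23.04 + $33.56 = $56.60
Taxable wages = $699.54 − $56.60 = $642.94
Local income tax: $642.94 × 0.03 = $19.29
State withholding: $642.94 × 0.062 = $39.86
Federal income tax: $642.94 × 0.1218 = $78.31
Paid family leave insurance: $699.54 × 0.0066 = $4.62
Union dues: $22.28
Total deductions = $23.04 + $33.56 + $19.29 + $39.86 + $78.31 + $4.62 + $22.28 = $220.96
Net pay = $699.54 − $220.96 = $478.58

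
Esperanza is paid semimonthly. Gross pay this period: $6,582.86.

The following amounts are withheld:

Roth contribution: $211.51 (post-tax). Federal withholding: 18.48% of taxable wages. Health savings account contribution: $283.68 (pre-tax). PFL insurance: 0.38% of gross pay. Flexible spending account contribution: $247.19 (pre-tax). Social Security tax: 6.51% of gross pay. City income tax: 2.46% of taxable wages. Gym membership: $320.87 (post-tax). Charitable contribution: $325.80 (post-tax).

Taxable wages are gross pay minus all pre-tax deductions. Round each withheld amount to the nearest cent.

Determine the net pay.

$3,472.97

Health savings account contribution: $283.68
Flexible spending account contribution: $247.19
Pre-tax total = $283.68 + $247.19 = $530.87
Taxable wages = $6,582.86 − $530.87 = $6,051.99
Federal withholding: $6,051.99 × 0.1848 = $1,118.41
City income tax: $6,051.99 × 0.0246 = $148.88
PFL insurance: $6,582.86 × 0.0038 = $25.01
Social Security tax: $6,582.86 × 0.0651 = $428.54
Charitable contribution: $325.80
Gym membership: $320.87
Roth contribution: $211.51
Total deductions = $283.68 + $247.19 + $1,118.41 + $148.88 + $25.01 + $428.54 + $325.80 + $320.87 + $211.51 = $3,109.89
Net pay = $6,582.86 − $3,109.89 = $3,472.97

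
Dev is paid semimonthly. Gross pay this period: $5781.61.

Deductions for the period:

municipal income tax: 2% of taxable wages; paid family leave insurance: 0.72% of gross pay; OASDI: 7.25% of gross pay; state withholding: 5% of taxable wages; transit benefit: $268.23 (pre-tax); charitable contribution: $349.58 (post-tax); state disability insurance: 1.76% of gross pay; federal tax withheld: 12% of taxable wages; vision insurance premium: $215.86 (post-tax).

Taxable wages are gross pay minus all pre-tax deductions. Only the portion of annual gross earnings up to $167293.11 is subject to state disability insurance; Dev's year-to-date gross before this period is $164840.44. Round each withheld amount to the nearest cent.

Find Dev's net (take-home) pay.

Transit benefit: $268.23
Taxable wages = $5781.61 − $268.23 = $5513.38
Municipal income tax: $5513.38 × 0.02 = $110.27
Federal tax withheld: $5513.38 × 0.12 = $661.61
State withholding: $5513.38 × 0.05 = $275.67
OASDI: $5781.61 × 0.0725 = $419.17
State disability insurance: only $167293.11 − $164840.44 = $2452.67 of this check is subject → $2452.67 × 0.0176 = $43.17
Paid family leave insurance: $5781.61 × 0.0072 = $41.63
Charitable contribution: $349.58
Vision insurance premium: $215.86
Total deductions = $268.23 + $110.27 + $661.61 + $275.67 + $419.17 + $43.17 + $41.63 + $349.58 + $215.86 = $2385.19
Net pay = $5781.61 − $2385.19 = $3396.42

$3396.42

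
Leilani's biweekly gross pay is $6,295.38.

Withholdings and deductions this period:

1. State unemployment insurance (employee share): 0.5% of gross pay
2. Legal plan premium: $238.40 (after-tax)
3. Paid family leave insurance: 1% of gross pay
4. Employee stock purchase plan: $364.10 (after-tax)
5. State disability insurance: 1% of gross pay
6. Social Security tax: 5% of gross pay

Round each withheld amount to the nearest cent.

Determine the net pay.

$5,220.73

Paid family leave insurance: $6,295.38 × 0.01 = $62.95
State unemployment insurance (employee share): $6,295.38 × 0.005 = $31.48
State disability insurance: $6,295.38 × 0.01 = $62.95
Social Security tax: $6,295.38 × 0.05 = $314.77
Employee stock purchase plan: $364.10
Legal plan premium: $238.40
Total deductions = $62.95 + $31.48 + $62.95 + $314.77 + $364.10 + $238.40 = $1,074.65
Net pay = $6,295.38 − $1,074.65 = $5,220.73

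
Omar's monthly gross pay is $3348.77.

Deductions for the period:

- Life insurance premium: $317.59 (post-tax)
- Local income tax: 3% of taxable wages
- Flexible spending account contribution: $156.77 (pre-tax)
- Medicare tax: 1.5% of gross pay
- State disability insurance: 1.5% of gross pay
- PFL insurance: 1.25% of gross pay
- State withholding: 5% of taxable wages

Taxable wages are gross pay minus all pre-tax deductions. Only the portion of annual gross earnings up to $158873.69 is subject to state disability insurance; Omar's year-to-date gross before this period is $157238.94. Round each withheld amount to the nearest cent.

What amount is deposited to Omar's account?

Flexible spending account contribution: $156.77
Taxable wages = $3348.77 − $156.77 = $3192.00
State withholding: $3192.00 × 0.05 = $159.60
Local income tax: $3192.00 × 0.03 = $95.76
PFL insurance: $3348.77 × 0.0125 = $41.86
State disability insurance: only $158873.69 − $157238.94 = $1634.75 of this check is subject → $1634.75 × 0.015 = $24.52
Medicare tax: $3348.77 × 0.015 = $50.23
Life insurance premium: $317.59
Total deductions = $156.77 + $159.60 + $95.76 + $41.86 + $24.52 + $50.23 + $317.59 = $846.33
Net pay = $3348.77 − $846.33 = $2502.44

$2502.44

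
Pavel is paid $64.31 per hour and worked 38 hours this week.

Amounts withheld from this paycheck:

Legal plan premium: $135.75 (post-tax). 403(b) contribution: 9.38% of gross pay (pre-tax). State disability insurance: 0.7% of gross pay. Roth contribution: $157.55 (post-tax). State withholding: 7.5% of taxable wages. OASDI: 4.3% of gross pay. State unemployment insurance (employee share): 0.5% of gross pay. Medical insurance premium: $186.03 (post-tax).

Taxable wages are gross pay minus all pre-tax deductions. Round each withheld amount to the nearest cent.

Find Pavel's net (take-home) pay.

Gross pay: 38 × $64.31 = $2,443.78
403(b) contribution: $2,443.78 × 0.0938 = $229.23
Taxable wages = $2,443.78 − $229.23 = $2,214.55
State withholding: $2,214.55 × 0.075 = $166.09
OASDI: $2,443.78 × 0.043 = $105.08
State unemployment insurance (employee share): $2,443.78 × 0.005 = $12.22
State disability insurance: $2,443.78 × 0.007 = $17.11
Legal plan premium: $135.75
Roth contribution: $157.55
Medical insurance premium: $186.03
Total deductions = $229.23 + $166.09 + $105.08 + $12.22 + $17.11 + $135.75 + $157.55 + $186.03 = $1,009.06
Net pay = $2,443.78 − $1,009.06 = $1,434.72

$1,434.72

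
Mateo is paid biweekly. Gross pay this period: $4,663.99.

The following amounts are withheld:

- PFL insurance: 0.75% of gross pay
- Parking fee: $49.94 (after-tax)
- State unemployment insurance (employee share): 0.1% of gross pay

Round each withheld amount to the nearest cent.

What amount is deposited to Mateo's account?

PFL insurance: $4,663.99 × 0.0075 = $34.98
State unemployment insurance (employee share): $4,663.99 × 0.001 = $4.66
Parking fee: $49.94
Total deductions = $34.98 + $4.66 + $49.94 = $89.58
Net pay = $4,663.99 − $89.58 = $4,574.41

$4,574.41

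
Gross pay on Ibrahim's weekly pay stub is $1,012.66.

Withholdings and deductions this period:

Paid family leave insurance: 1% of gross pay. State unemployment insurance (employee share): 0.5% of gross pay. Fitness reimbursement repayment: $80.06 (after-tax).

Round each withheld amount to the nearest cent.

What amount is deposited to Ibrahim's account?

$917.41

Paid family leave insurance: $1,012.66 × 0.01 = $10.13
State unemployment insurance (employee share): $1,012.66 × 0.005 = $5.06
Fitness reimbursement repayment: $80.06
Total deductions = $10.13 + $5.06 + $80.06 = $95.25
Net pay = $1,012.66 − $95.25 = $917.41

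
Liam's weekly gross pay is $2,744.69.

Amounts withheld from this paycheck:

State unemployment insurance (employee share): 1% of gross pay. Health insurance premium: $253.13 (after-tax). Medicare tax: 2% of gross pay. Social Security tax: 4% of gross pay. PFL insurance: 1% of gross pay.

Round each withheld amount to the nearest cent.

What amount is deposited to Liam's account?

$2,271.98

State unemployment insurance (employee share): $2,744.69 × 0.01 = $27.45
Social Security tax: $2,744.69 × 0.04 = $109.79
Medicare tax: $2,744.69 × 0.02 = $54.89
PFL insurance: $2,744.69 × 0.01 = $27.45
Health insurance premium: $253.13
Total deductions = $27.45 + $109.79 + $54.89 + $27.45 + $253.13 = $472.71
Net pay = $2,744.69 − $472.71 = $2,271.98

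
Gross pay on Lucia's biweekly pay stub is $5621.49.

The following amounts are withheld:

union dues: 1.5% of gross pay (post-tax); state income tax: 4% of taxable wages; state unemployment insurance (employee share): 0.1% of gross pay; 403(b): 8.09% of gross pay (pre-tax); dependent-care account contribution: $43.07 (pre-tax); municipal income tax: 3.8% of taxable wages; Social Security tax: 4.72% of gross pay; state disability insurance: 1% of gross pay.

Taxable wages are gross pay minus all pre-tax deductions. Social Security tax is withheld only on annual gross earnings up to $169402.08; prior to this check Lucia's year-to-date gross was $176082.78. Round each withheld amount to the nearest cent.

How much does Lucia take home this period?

Dependent-care account contribution: $43.07
403(b): $5621.49 × 0.0809 = $454.78
Pre-tax total = $43.07 + $454.78 = $497.85
Taxable wages = $5621.49 − $497.85 = $5123.64
Municipal income tax: $5123.64 × 0.038 = $194.70
State income tax: $5123.64 × 0.04 = $204.95
Social Security tax: annual cap $169402.08 already reached (YTD $176082.78), so $0.00
State disability insurance: $5621.49 × 0.01 = $56.21
State unemployment insurance (employee share): $5621.49 × 0.001 = $5.62
Union dues: $5621.49 × 0.015 = $84.32
Total deductions = $43.07 + $454.78 + $194.70 + $204.95 + $0.00 + $56.21 + $5.62 + $84.32 = $1043.65
Net pay = $5621.49 − $1043.65 = $4577.84

$4577.84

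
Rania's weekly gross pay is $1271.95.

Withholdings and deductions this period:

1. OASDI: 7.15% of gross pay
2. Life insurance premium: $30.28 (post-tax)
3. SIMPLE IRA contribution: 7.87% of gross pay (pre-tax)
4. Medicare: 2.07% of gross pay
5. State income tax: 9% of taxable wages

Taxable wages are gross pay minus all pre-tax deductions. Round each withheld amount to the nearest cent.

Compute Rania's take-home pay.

SIMPLE IRA contribution: $1271.95 × 0.0787 = $100.10
Taxable wages = $1271.95 − $100.10 = $1171.85
State income tax: $1171.85 × 0.09 = $105.47
Medicare: $1271.95 × 0.0207 = $26.33
OASDI: $1271.95 × 0.0715 = $90.94
Life insurance premium: $30.28
Total deductions = $100.10 + $105.47 + $26.33 + $90.94 + $30.28 = $353.12
Net pay = $1271.95 − $353.12 = $918.83

$918.83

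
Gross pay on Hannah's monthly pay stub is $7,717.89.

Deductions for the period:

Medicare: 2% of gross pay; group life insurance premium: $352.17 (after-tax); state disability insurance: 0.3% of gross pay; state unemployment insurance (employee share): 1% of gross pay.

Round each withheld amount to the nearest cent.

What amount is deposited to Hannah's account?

Medicare: $7,717.89 × 0.02 = $154.36
State unemployment insurance (employee share): $7,717.89 × 0.01 = $77.18
State disability insurance: $7,717.89 × 0.003 = $23.15
Group life insurance premium: $352.17
Total deductions = $154.36 + $77.18 + $23.15 + $352.17 = $606.86
Net pay = $7,717.89 − $606.86 = $7,111.03

$7,111.03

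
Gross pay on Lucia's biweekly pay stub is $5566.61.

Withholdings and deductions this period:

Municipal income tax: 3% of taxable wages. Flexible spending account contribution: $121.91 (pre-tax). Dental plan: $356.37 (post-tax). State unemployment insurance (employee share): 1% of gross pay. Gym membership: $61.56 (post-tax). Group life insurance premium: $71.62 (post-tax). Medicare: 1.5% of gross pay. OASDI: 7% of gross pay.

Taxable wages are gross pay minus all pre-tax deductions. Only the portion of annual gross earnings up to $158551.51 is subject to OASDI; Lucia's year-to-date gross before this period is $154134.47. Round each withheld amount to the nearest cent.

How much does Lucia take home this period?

$4343.45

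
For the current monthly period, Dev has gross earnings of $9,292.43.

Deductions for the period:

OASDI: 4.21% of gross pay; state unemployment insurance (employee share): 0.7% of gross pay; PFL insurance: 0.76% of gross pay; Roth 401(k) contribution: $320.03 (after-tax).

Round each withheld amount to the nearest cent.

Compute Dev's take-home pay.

PFL insurance: $9,292.43 × 0.0076 = $70.62
OASDI: $9,292.43 × 0.0421 = $391.21
State unemployment insurance (employee share): $9,292.43 × 0.007 = $65.05
Roth 401(k) contribution: $320.03
Total deductions = $70.62 + $391.21 + $65.05 + $320.03 = $846.91
Net pay = $9,292.43 − $846.91 = $8,445.52

$8,445.52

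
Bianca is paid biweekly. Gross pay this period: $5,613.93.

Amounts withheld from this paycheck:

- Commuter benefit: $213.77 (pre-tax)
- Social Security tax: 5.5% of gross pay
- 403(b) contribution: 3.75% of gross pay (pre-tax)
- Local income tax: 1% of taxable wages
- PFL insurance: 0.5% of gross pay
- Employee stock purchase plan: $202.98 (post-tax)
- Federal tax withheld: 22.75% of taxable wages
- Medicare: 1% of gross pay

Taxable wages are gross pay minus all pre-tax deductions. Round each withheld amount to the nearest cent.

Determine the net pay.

403(b) contribution: $5,613.93 × 0.0375 = $210.52
Commuter benefit: $213.77
Pre-tax total = $210.52 + $213.77 = $424.29
Taxable wages = $5,613.93 − $424.29 = $5,189.64
Federal tax withheld: $5,189.64 × 0.2275 = $1,180.64
Local income tax: $5,189.64 × 0.01 = $51.90
Social Security tax: $5,613.93 × 0.055 = $308.77
PFL insurance: $5,613.93 × 0.005 = $28.07
Medicare: $5,613.93 × 0.01 = $56.14
Employee stock purchase plan: $202.98
Total deductions = $210.52 + $213.77 + $1,180.64 + $51.90 + $308.77 + $28.07 + $56.14 + $202.98 = $2,252.79
Net pay = $5,613.93 − $2,252.79 = $3,361.14

$3,361.14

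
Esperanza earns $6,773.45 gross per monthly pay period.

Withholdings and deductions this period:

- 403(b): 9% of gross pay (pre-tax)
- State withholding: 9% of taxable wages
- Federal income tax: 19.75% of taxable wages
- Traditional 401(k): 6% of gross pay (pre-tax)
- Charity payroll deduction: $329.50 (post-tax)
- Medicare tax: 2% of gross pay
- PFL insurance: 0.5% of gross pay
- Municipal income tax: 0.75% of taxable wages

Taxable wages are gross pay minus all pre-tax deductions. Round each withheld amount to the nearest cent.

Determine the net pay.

403(b): $6,773.45 × 0.09 = $609.61
Traditional 401(k): $6,773.45 × 0.06 = $406.41
Pre-tax total = $609.61 + $406.41 = $1,016.02
Taxable wages = $6,773.45 − $1,016.02 = $5,757.43
State withholding: $5,757.43 × 0.09 = $518.17
Federal income tax: $5,757.43 × 0.1975 = $1,137.09
Municipal income tax: $5,757.43 × 0.0075 = $43.18
PFL insurance: $6,773.45 × 0.005 = $33.87
Medicare tax: $6,773.45 × 0.02 = $135.47
Charity payroll deduction: $329.50
Total deductions = $609.61 + $406.41 + $518.17 + $1,137.09 + $43.18 + $33.87 + $135.47 + $329.50 = $3,213.30
Net pay = $6,773.45 − $3,213.30 = $3,560.15

$3,560.15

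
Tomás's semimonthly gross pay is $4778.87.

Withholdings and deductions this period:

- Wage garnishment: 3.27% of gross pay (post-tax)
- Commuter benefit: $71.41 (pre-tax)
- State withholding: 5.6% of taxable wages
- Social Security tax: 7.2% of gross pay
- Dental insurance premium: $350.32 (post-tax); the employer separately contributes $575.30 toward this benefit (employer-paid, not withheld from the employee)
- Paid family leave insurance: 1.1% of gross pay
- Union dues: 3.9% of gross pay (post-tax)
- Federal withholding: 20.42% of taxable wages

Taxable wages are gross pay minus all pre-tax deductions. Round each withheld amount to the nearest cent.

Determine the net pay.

$2392.96

Commuter benefit: $71.41
Taxable wages = $4778.87 − $71.41 = $4707.46
Federal withholding: $4707.46 × 0.2042 = $961.26
State withholding: $4707.46 × 0.056 = $263.62
Social Security tax: $4778.87 × 0.072 = $344.08
Paid family leave insurance: $4778.87 × 0.011 = $52.57
Wage garnishment: $4778.87 × 0.0327 = $156.27
Union dues: $4778.87 × 0.039 = $186.38
Dental insurance premium: $350.32
(Employer's $575.30 toward dental insurance premium is not withheld from the employee.)
Total deductions = $71.41 + $961.26 + $263.62 + $344.08 + $52.57 + $156.27 + $186.38 + $350.32 = $2385.91
Net pay = $4778.87 − $2385.91 = $2392.96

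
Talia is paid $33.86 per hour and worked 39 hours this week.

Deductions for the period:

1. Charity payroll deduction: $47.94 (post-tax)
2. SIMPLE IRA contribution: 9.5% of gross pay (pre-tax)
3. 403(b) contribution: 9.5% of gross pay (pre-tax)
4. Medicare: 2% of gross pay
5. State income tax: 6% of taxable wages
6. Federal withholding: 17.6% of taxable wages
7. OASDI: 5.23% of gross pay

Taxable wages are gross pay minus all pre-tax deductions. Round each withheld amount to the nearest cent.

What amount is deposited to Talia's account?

$673.79

Gross pay: 39 × $33.86 = $1,320.54
403(b) contribution: $1,320.54 × 0.095 = $125.45
SIMPLE IRA contribution: $1,320.54 × 0.095 = $125.45
Pre-tax total = $125.45 + $125.45 = $250.90
Taxable wages = $1,320.54 − $250.90 = $1,069.64
Federal withholding: $1,069.64 × 0.176 = $188.26
State income tax: $1,069.64 × 0.06 = $64.18
OASDI: $1,320.54 × 0.0523 = $69.06
Medicare: $1,320.54 × 0.02 = $26.41
Charity payroll deduction: $47.94
Total deductions = $125.45 + $125.45 + $188.26 + $64.18 + $69.06 + $26.41 + $47.94 = $646.75
Net pay = $1,320.54 − $646.75 = $673.79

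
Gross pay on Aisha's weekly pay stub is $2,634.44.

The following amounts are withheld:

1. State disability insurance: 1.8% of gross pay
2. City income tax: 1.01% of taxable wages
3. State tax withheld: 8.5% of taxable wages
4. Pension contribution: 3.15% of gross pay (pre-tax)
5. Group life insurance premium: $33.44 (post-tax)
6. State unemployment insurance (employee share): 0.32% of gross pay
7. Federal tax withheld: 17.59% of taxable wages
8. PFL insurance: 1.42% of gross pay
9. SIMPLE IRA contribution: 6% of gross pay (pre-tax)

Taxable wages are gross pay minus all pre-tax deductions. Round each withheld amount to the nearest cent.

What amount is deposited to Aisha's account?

$1,618.08

SIMPLE IRA contribution: $2,634.44 × 0.06 = $158.07
Pension contribution: $2,634.44 × 0.0315 = $82.98
Pre-tax total = $158.07 + $82.98 = $241.05
Taxable wages = $2,634.44 − $241.05 = $2,393.39
Federal tax withheld: $2,393.39 × 0.1759 = $421.00
State tax withheld: $2,393.39 × 0.085 = $203.44
City income tax: $2,393.39 × 0.0101 = $24.17
PFL insurance: $2,634.44 × 0.0142 = $37.41
State disability insurance: $2,634.44 × 0.018 = $47.42
State unemployment insurance (employee share): $2,634.44 × 0.0032 = $8.43
Group life insurance premium: $33.44
Total deductions = $158.07 + $82.98 + $421.00 + $203.44 + $24.17 + $37.41 + $47.42 + $8.43 + $33.44 = $1,016.36
Net pay = $2,634.44 − $1,016.36 = $1,618.08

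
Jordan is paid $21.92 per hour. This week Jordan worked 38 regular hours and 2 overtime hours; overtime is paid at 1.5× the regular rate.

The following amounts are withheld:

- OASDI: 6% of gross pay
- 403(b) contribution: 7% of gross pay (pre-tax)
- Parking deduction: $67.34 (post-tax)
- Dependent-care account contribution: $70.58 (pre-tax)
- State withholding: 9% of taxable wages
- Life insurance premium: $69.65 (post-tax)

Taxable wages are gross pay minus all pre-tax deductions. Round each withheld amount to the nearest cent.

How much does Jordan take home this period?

$505.45

Regular pay: 38 × $21.92 = $832.96
Overtime pay: 2 × $21.92 × 1.5 = $65.76
Gross pay = $832.96 + $65.76 = $898.72
Dependent-care account contribution: $70.58
403(b) contribution: $898.72 × 0.07 = $62.91
Pre-tax total = $70.58 + $62.91 = $133.49
Taxable wages = $898.72 − $133.49 = $765.23
State withholding: $765.23 × 0.09 = $68.87
OASDI: $898.72 × 0.06 = $53.92
Life insurance premium: $69.65
Parking deduction: $67.34
Total deductions = $70.58 + $62.91 + $68.87 + $53.92 + $69.65 + $67.34 = $393.27
Net pay = $898.72 − $393.27 = $505.45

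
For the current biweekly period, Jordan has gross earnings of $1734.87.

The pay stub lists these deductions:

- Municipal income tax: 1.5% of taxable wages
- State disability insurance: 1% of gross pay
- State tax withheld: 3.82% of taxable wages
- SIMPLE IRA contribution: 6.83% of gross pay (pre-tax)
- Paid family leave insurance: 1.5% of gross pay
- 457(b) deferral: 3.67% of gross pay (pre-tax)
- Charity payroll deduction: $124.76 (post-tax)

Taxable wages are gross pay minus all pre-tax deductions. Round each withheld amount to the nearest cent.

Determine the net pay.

457(b) deferral: $1734.87 × 0.0367 = $63.67
SIMPLE IRA contribution: $1734.87 × 0.0683 = $118.49
Pre-tax total = $63.67 + $118.49 = $182.16
Taxable wages = $1734.87 − $182.16 = $1552.71
Municipal income tax: $1552.71 × 0.015 = $23.29
State tax withheld: $1552.71 × 0.0382 = $59.31
State disability insurance: $1734.87 × 0.01 = $17.35
Paid family leave insurance: $1734.87 × 0.015 = $26.02
Charity payroll deduction: $124.76
Total deductions = $63.67 + $118.49 + $23.29 + $59.31 + $17.35 + $26.02 + $124.76 = $432.89
Net pay = $1734.87 − $432.89 = $1301.98

$1301.98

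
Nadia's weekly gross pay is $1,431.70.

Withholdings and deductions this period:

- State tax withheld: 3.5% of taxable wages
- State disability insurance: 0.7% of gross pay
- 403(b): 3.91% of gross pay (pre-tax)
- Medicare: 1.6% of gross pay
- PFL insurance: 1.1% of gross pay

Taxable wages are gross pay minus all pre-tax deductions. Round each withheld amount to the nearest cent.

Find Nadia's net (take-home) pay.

$1,278.89

403(b): $1,431.70 × 0.0391 = $55.98
Taxable wages = $1,431.70 − $55.98 = $1,375.72
State tax withheld: $1,375.72 × 0.035 = $48.15
State disability insurance: $1,431.70 × 0.007 = $10.02
Medicare: $1,431.70 × 0.016 = $22.91
PFL insurance: $1,431.70 × 0.011 = $15.75
Total deductions = $55.98 + $48.15 + $10.02 + $22.91 + $15.75 = $152.81
Net pay = $1,431.70 − $152.81 = $1,278.89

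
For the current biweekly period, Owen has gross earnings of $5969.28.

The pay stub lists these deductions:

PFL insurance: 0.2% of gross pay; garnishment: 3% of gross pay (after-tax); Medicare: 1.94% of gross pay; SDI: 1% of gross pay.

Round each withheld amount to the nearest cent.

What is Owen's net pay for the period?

$5602.77

PFL insurance: $5969.28 × 0.002 = $11.94
Medicare: $5969.28 × 0.0194 = $115.80
SDI: $5969.28 × 0.01 = $59.69
Garnishment: $5969.28 × 0.03 = $179.08
Total deductions = $11.94 + $115.80 + $59.69 + $179.08 = $366.51
Net pay = $5969.28 − $366.51 = $5602.77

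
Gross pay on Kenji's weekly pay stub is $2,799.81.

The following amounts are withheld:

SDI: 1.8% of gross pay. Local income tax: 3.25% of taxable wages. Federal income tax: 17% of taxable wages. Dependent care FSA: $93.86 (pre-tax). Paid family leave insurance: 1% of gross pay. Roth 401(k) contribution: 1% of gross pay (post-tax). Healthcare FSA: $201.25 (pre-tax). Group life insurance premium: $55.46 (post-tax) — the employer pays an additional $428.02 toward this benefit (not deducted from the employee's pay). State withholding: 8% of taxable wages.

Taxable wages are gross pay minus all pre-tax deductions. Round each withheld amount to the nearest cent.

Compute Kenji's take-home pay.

$1,635.26

Healthcare FSA: $201.25
Dependent care FSA: $93.86
Pre-tax total = $201.25 + $93.86 = $295.11
Taxable wages = $2,799.81 − $295.11 = $2,504.70
State withholding: $2,504.70 × 0.08 = $200.38
Federal income tax: $2,504.70 × 0.17 = $425.80
Local income tax: $2,504.70 × 0.0325 = $81.40
Paid family leave insurance: $2,799.81 × 0.01 = $28.00
SDI: $2,799.81 × 0.018 = $50.40
Roth 401(k) contribution: $2,799.81 × 0.01 = $28.00
Group life insurance premium: $55.46
(Employer's $428.02 toward group life insurance premium is not withheld from the employee.)
Total deductions = $201.25 + $93.86 + $200.38 + $425.80 + $81.40 + $28.00 + $50.40 + $28.00 + $55.46 = $1,164.55
Net pay = $2,799.81 − $1,164.55 = $1,635.26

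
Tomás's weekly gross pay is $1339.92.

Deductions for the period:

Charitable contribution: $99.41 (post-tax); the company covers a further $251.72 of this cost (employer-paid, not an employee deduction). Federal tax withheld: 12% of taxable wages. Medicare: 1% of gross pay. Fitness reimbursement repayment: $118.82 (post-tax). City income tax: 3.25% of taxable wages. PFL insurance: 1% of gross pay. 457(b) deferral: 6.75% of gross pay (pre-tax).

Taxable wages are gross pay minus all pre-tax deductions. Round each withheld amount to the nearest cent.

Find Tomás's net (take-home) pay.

457(b) deferral: $1339.92 × 0.0675 = $90.44
Taxable wages = $1339.92 − $90.44 = $1249.48
Federal tax withheld: $1249.48 × 0.12 = $149.94
City income tax: $1249.48 × 0.0325 = $40.61
Medicare: $1339.92 × 0.01 = $13.40
PFL insurance: $1339.92 × 0.01 = $13.40
Fitness reimbursement repayment: $118.82
Charitable contribution: $99.41
(Employer's $251.72 toward charitable contribution is not withheld from the employee.)
Total deductions = $90.44 + $149.94 + $40.61 + $13.40 + $13.40 + $118.82 + $99.41 = $526.02
Net pay = $1339.92 − $526.02 = $813.90

$813.90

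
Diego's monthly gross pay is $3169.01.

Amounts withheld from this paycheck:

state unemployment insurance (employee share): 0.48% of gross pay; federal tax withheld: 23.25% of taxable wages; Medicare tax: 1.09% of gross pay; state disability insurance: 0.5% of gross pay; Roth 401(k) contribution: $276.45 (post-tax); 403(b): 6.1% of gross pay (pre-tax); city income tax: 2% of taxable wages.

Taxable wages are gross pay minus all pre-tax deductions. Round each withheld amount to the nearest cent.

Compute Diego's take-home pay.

403(b): $3169.01 × 0.061 = $193.31
Taxable wages = $3169.01 − $193.31 = $2975.70
Federal tax withheld: $2975.70 × 0.2325 = $691.85
City income tax: $2975.70 × 0.02 = $59.51
State unemployment insurance (employee share): $3169.01 × 0.0048 = $15.21
Medicare tax: $3169.01 × 0.0109 = $34.54
State disability insurance: $3169.01 × 0.005 = $15.85
Roth 401(k) contribution: $276.45
Total deductions = $193.31 + $691.85 + $59.51 + $15.21 + $34.54 + $15.85 + $276.45 = $1286.72
Net pay = $3169.01 − $1286.72 = $1882.29

$1882.29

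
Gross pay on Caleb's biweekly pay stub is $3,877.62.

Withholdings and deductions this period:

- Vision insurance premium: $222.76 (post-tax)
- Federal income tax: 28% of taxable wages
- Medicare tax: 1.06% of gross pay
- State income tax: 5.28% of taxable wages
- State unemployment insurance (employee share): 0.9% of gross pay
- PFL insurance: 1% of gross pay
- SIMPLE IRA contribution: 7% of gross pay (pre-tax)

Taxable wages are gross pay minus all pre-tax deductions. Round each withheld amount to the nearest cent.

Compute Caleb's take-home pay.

$2,068.51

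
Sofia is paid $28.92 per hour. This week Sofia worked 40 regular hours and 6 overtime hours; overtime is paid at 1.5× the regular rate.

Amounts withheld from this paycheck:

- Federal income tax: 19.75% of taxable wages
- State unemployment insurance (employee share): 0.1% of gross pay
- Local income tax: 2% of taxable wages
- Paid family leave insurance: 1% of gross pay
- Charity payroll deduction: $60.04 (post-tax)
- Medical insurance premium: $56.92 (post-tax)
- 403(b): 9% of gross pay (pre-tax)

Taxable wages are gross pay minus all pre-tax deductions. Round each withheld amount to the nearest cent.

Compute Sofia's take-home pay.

$876.52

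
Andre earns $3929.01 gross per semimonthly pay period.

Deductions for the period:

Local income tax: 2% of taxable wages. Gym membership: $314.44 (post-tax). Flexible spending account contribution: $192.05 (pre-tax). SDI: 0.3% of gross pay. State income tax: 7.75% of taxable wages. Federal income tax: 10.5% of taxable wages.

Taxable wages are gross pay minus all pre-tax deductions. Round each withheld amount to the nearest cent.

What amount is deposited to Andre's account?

$2654.00

Flexible spending account contribution: $192.05
Taxable wages = $3929.01 − $192.05 = $3736.96
State income tax: $3736.96 × 0.0775 = $289.61
Federal income tax: $3736.96 × 0.105 = $392.38
Local income tax: $3736.96 × 0.02 = $74.74
SDI: $3929.01 × 0.003 = $11.79
Gym membership: $314.44
Total deductions = $192.05 + $289.61 + $392.38 + $74.74 + $11.79 + $314.44 = $1275.01
Net pay = $3929.01 − $1275.01 = $2654.00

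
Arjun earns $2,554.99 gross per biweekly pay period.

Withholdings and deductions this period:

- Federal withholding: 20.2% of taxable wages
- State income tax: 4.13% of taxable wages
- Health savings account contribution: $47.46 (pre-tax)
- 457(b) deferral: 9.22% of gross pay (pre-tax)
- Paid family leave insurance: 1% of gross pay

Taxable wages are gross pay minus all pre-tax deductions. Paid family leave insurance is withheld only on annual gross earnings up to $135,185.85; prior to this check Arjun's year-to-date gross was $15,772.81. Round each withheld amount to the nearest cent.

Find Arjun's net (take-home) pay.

$1,693.64

Health savings account contribution: $47.46
457(b) deferral: $2,554.99 × 0.0922 = $235.57
Pre-tax total = $47.46 + $235.57 = $283.03
Taxable wages = $2,554.99 − $283.03 = $2,271.96
Federal withholding: $2,271.96 × 0.202 = $458.94
State income tax: $2,271.96 × 0.0413 = $93.83
Paid family leave insurance: cap not yet reached, full $2,554.99 is subject → $2,554.99 × 0.01 = $25.55
Total deductions = $47.46 + $235.57 + $458.94 + $93.83 + $25.55 = $861.35
Net pay = $2,554.99 − $861.35 = $1,693.64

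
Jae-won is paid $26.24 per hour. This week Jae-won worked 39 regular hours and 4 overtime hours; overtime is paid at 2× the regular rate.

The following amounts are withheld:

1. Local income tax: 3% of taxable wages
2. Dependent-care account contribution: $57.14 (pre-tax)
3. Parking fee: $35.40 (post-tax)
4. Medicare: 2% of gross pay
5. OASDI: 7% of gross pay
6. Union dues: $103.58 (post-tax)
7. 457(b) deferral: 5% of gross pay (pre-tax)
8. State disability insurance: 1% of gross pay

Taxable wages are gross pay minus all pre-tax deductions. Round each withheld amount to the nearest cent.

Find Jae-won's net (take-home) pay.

Regular pay: 39 × $26.24 = $1,023.36
Overtime pay: 4 × $26.24 × 2 = $209.92
Gross pay = $1,023.36 + $209.92 = $1,233.28
457(b) deferral: $1,233.28 × 0.05 = $61.66
Dependent-care account contribution: $57.14
Pre-tax total = $61.66 + $57.14 = $118.80
Taxable wages = $1,233.28 − $118.80 = $1,114.48
Local income tax: $1,114.48 × 0.03 = $33.43
State disability insurance: $1,233.28 × 0.01 = $12.33
OASDI: $1,233.28 × 0.07 = $86.33
Medicare: $1,233.28 × 0.02 = $24.67
Union dues: $103.58
Parking fee: $35.40
Total deductions = $61.66 + $57.14 + $33.43 + $12.33 + $86.33 + $24.67 + $103.58 + $35.40 = $414.54
Net pay = $1,233.28 − $414.54 = $818.74

$818.74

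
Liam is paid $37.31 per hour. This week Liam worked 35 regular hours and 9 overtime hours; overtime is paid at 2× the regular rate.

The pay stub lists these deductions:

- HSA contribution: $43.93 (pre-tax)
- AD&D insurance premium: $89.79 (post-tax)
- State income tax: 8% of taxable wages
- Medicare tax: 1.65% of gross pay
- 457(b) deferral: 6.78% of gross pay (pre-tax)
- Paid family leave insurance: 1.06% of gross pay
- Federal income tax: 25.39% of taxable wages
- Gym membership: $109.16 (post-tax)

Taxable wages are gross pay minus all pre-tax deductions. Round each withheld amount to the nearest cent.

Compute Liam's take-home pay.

Regular pay: 35 × $37.31 = $1,305.85
Overtime pay: 9 × $37.31 × 2 = $671.58
Gross pay = $1,305.85 + $671.58 = $1,977.43
HSA contribution: $43.93
457(b) deferral: $1,977.43 × 0.0678 = $134.07
Pre-tax total = $43.93 + $134.07 = $178.00
Taxable wages = $1,977.43 − $178.00 = $1,799.43
Federal income tax: $1,799.43 × 0.2539 = $456.88
State income tax: $1,799.43 × 0.08 = $143.95
Medicare tax: $1,977.43 × 0.0165 = $32.63
Paid family leave insurance: $1,977.43 × 0.0106 = $20.96
AD&D insurance premium: $89.79
Gym membership: $109.16
Total deductions = $43.93 + $134.07 + $456.88 + $143.95 + $32.63 + $20.96 + $89.79 + $109.16 = $1,031.37
Net pay = $1,977.43 − $1,031.37 = $946.06

$946.06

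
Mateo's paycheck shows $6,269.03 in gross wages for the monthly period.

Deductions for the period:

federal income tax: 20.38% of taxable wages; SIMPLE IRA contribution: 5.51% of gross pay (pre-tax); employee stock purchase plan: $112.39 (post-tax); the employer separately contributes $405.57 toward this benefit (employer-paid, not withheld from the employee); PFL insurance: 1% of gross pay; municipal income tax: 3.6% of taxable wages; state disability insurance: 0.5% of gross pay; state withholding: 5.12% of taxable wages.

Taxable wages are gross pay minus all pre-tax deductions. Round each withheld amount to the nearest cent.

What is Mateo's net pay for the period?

$3,993.41

SIMPLE IRA contribution: $6,269.03 × 0.0551 = $345.42
Taxable wages = $6,269.03 − $345.42 = $5,923.61
Federal income tax: $5,923.61 × 0.2038 = $1,207.23
Municipal income tax: $5,923.61 × 0.036 = $213.25
State withholding: $5,923.61 × 0.0512 = $303.29
PFL insurance: $6,269.03 × 0.01 = $62.69
State disability insurance: $6,269.03 × 0.005 = $31.35
Employee stock purchase plan: $112.39
(Employer's $405.57 toward employee stock purchase plan is not withheld from the employee.)
Total deductions = $345.42 + $1,207.23 + $213.25 + $303.29 + $62.69 + $31.35 + $112.39 = $2,275.62
Net pay = $6,269.03 − $2,275.62 = $3,993.41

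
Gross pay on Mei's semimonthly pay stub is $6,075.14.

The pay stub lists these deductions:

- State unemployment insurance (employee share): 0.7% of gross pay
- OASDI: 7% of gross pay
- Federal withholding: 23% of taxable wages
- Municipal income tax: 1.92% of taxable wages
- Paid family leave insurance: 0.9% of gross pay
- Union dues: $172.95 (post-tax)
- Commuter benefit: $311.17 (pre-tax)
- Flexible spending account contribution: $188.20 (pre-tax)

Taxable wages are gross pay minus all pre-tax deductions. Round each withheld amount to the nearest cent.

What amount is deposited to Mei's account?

$3,490.87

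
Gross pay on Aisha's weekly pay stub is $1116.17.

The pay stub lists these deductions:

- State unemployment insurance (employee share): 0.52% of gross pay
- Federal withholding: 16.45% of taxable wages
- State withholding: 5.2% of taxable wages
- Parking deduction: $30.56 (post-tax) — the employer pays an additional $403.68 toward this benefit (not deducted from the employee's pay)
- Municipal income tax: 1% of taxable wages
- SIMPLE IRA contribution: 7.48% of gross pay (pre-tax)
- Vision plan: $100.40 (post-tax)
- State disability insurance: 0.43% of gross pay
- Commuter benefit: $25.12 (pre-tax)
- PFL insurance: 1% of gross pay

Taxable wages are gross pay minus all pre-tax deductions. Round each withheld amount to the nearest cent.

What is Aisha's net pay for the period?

$626.63

Commuter benefit: $25.12
SIMPLE IRA contribution: $1116.17 × 0.0748 = $83.49
Pre-tax total = $25.12 + $83.49 = $108.61
Taxable wages = $1116.17 − $108.61 = $1007.56
State withholding: $1007.56 × 0.052 = $52.39
Municipal income tax: $1007.56 × 0.01 = $10.08
Federal withholding: $1007.56 × 0.1645 = $165.74
State disability insurance: $1116.17 × 0.0043 = $4.80
State unemployment insurance (employee share): $1116.17 × 0.0052 = $5.80
PFL insurance: $1116.17 × 0.01 = $11.16
Parking deduction: $30.56
Vision plan: $100.40
(Employer's $403.68 toward parking deduction is not withheld from the employee.)
Total deductions = $25.12 + $83.49 + $52.39 + $10.08 + $165.74 + $4.80 + $5.80 + $11.16 + $30.56 + $100.40 = $489.54
Net pay = $1116.17 − $489.54 = $626.63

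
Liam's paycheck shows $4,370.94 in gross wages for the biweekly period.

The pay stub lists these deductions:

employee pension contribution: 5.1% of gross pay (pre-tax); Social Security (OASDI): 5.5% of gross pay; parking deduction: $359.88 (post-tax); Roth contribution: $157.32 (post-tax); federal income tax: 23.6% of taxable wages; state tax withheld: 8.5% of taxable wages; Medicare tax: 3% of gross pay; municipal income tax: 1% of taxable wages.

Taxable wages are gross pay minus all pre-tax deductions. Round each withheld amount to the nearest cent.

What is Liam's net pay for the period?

$1,886.30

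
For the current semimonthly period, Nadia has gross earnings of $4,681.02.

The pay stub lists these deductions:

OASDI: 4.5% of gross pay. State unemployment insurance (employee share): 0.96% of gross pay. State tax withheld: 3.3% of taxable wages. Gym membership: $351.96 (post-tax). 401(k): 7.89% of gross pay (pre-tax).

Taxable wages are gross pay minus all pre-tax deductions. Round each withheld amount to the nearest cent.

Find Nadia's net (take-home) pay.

$3,561.85

401(k): $4,681.02 × 0.0789 = $369.33
Taxable wages = $4,681.02 − $369.33 = $4,311.69
State tax withheld: $4,311.69 × 0.033 = $142.29
OASDI: $4,681.02 × 0.045 = $210.65
State unemployment insurance (employee share): $4,681.02 × 0.0096 = $44.94
Gym membership: $351.96
Total deductions = $369.33 + $142.29 + $210.65 + $44.94 + $351.96 = $1,119.17
Net pay = $4,681.02 − $1,119.17 = $3,561.85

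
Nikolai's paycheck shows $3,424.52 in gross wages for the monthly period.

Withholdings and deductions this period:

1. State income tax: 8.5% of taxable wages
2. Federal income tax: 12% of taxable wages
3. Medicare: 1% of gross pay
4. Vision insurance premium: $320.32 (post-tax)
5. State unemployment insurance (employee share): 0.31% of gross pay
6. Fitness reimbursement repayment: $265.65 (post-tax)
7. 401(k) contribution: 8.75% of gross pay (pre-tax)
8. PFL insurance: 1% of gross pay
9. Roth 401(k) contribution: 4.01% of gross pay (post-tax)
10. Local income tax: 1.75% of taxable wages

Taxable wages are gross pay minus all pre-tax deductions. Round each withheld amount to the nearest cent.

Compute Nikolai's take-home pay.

$1,627.18

401(k) contribution: $3,424.52 × 0.0875 = $299.65
Taxable wages = $3,424.52 − $299.65 = $3,124.87
State income tax: $3,124.87 × 0.085 = $265.61
Local income tax: $3,124.87 × 0.0175 = $54.69
Federal income tax: $3,124.87 × 0.12 = $374.98
State unemployment insurance (employee share): $3,424.52 × 0.0031 = $10.62
Medicare: $3,424.52 × 0.01 = $34.25
PFL insurance: $3,424.52 × 0.01 = $34.25
Vision insurance premium: $320.32
Fitness reimbursement repayment: $265.65
Roth 401(k) contribution: $3,424.52 × 0.0401 = $137.32
Total deductions = $299.65 + $265.61 + $54.69 + $374.98 + $10.62 + $34.25 + $34.25 + $320.32 + $265.65 + $137.32 = $1,797.34
Net pay = $3,424.52 − $1,797.34 = $1,627.18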